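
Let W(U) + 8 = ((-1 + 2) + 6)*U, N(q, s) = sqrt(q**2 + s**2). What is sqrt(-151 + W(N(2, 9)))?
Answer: sqrt(-159 + 7*sqrt(85)) ≈ 9.7192*I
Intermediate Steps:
W(U) = -8 + 7*U (W(U) = -8 + ((-1 + 2) + 6)*U = -8 + (1 + 6)*U = -8 + 7*U)
sqrt(-151 + W(N(2, 9))) = sqrt(-151 + (-8 + 7*sqrt(2**2 + 9**2))) = sqrt(-151 + (-8 + 7*sqrt(4 + 81))) = sqrt(-151 + (-8 + 7*sqrt(85))) = sqrt(-159 + 7*sqrt(85))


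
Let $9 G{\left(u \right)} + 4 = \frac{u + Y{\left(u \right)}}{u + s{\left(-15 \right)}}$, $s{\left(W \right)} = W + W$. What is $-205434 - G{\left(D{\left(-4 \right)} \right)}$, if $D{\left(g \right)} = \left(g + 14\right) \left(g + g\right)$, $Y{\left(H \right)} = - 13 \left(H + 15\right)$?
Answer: $- \frac{40675691}{198} \approx -2.0543 \cdot 10^{5}$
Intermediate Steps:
$Y{\left(H \right)} = -195 - 13 H$ ($Y{\left(H \right)} = - 13 \left(15 + H\right) = -195 - 13 H$)
$s{\left(W \right)} = 2 W$
$D{\left(g \right)} = 2 g \left(14 + g\right)$ ($D{\left(g \right)} = \left(14 + g\right) 2 g = 2 g \left(14 + g\right)$)
$G{\left(u \right)} = - \frac{4}{9} + \frac{-195 - 12 u}{9 \left(-30 + u\right)}$ ($G{\left(u \right)} = - \frac{4}{9} + \frac{\left(u - \left(195 + 13 u\right)\right) \frac{1}{u + 2 \left(-15\right)}}{9} = - \frac{4}{9} + \frac{\left(-195 - 12 u\right) \frac{1}{u - 30}}{9} = - \frac{4}{9} + \frac{\left(-195 - 12 u\right) \frac{1}{-30 + u}}{9} = - \frac{4}{9} + \frac{\frac{1}{-30 + u} \left(-195 - 12 u\right)}{9} = - \frac{4}{9} + \frac{-195 - 12 u}{9 \left(-30 + u\right)}$)
$-205434 - G{\left(D{\left(-4 \right)} \right)} = -205434 - \frac{-75 - 16 \cdot 2 \left(-4\right) \left(14 - 4\right)}{9 \left(-30 + 2 \left(-4\right) \left(14 - 4\right)\right)} = -205434 - \frac{-75 - 16 \cdot 2 \left(-4\right) 10}{9 \left(-30 + 2 \left(-4\right) 10\right)} = -205434 - \frac{-75 - -1280}{9 \left(-30 - 80\right)} = -205434 - \frac{-75 + 1280}{9 \left(-110\right)} = -205434 - \frac{1}{9} \left(- \frac{1}{110}\right) 1205 = -205434 - - \frac{241}{198} = -205434 + \frac{241}{198} = - \frac{40675691}{198}$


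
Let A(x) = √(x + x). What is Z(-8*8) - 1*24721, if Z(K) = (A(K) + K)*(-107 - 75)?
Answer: -13073 - 1456*I*√2 ≈ -13073.0 - 2059.1*I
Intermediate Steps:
A(x) = √2*√x (A(x) = √(2*x) = √2*√x)
Z(K) = -182*K - 182*√2*√K (Z(K) = (√2*√K + K)*(-107 - 75) = (K + √2*√K)*(-182) = -182*K - 182*√2*√K)
Z(-8*8) - 1*24721 = (-(-1456)*8 - 182*√2*√(-8*8)) - 1*24721 = (-182*(-64) - 182*√2*√(-64)) - 24721 = (11648 - 182*√2*8*I) - 24721 = (11648 - 1456*I*√2) - 24721 = -13073 - 1456*I*√2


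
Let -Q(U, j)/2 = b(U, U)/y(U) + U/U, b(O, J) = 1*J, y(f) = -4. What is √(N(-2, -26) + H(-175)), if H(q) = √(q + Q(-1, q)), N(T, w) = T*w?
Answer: √(208 + 2*I*√710)/2 ≈ 7.2691 + 0.91641*I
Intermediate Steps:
b(O, J) = J
Q(U, j) = -2 + U/2 (Q(U, j) = -2*(U/(-4) + U/U) = -2*(U*(-¼) + 1) = -2*(-U/4 + 1) = -2*(1 - U/4) = -2 + U/2)
H(q) = √(-5/2 + q) (H(q) = √(q + (-2 + (½)*(-1))) = √(q + (-2 - ½)) = √(q - 5/2) = √(-5/2 + q))
√(N(-2, -26) + H(-175)) = √(-2*(-26) + √(-10 + 4*(-175))/2) = √(52 + √(-10 - 700)/2) = √(52 + √(-710)/2) = √(52 + (I*√710)/2) = √(52 + I*√710/2)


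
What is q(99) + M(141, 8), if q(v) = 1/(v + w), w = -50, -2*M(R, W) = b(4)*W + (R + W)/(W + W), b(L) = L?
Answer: -32357/1568 ≈ -20.636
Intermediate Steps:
M(R, W) = -2*W - (R + W)/(4*W) (M(R, W) = -(4*W + (R + W)/(W + W))/2 = -(4*W + (R + W)/((2*W)))/2 = -(4*W + (R + W)*(1/(2*W)))/2 = -(4*W + (R + W)/(2*W))/2 = -2*W - (R + W)/(4*W))
q(v) = 1/(-50 + v) (q(v) = 1/(v - 50) = 1/(-50 + v))
q(99) + M(141, 8) = 1/(-50 + 99) + (¼)*(-1*141 - 1*8*(1 + 8*8))/8 = 1/49 + (¼)*(⅛)*(-141 - 1*8*(1 + 64)) = 1/49 + (¼)*(⅛)*(-141 - 1*8*65) = 1/49 + (¼)*(⅛)*(-141 - 520) = 1/49 + (¼)*(⅛)*(-661) = 1/49 - 661/32 = -32357/1568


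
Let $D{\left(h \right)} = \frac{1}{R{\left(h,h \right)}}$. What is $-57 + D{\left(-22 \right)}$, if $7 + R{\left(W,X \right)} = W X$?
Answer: $- \frac{27188}{477} \approx -56.998$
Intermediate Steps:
$R{\left(W,X \right)} = -7 + W X$
$D{\left(h \right)} = \frac{1}{-7 + h^{2}}$ ($D{\left(h \right)} = \frac{1}{-7 + h h} = \frac{1}{-7 + h^{2}}$)
$-57 + D{\left(-22 \right)} = -57 + \frac{1}{-7 + \left(-22\right)^{2}} = -57 + \frac{1}{-7 + 484} = -57 + \frac{1}{477} = - \frac{27188}{477}$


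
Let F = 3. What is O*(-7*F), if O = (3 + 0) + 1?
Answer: -84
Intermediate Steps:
O = 4 (O = 3 + 1 = 4)
O*(-7*F) = 4*(-7*3) = 4*(-21) = -84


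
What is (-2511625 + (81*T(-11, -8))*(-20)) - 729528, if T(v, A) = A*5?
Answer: -3176353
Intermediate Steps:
T(v, A) = 5*A
(-2511625 + (81*T(-11, -8))*(-20)) - 729528 = (-2511625 + (81*(5*(-8)))*(-20)) - 729528 = (-2511625 + (81*(-40))*(-20)) - 729528 = (-2511625 - 3240*(-20)) - 729528 = (-2511625 + 64800) - 729528 = -2446825 - 729528 = -3176353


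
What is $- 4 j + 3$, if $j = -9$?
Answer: $39$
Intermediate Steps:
$- 4 j + 3 = \left(-4\right) \left(-9\right) + 3 = 36 + 3 = 39$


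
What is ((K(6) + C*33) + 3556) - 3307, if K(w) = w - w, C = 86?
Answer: 3087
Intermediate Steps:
K(w) = 0
((K(6) + C*33) + 3556) - 3307 = ((0 + 86*33) + 3556) - 3307 = ((0 + 2838) + 3556) - 3307 = (2838 + 3556) - 3307 = 6394 - 3307 = 3087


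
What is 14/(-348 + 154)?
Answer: -7/97 ≈ -0.072165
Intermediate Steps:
14/(-348 + 154) = 14/(-194) = 14*(-1/194) = -7/97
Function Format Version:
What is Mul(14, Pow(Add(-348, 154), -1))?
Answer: Rational(-7, 97) ≈ -0.072165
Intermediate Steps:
Mul(14, Pow(Add(-348, 154), -1)) = Mul(14, Pow(-194, -1)) = Mul(14, Rational(-1, 194)) = Rational(-7, 97)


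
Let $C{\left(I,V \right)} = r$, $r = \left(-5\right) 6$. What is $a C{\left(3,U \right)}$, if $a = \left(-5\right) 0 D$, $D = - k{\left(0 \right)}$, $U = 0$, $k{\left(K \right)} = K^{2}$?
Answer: $0$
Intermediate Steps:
$D = 0$ ($D = - 0^{2} = \left(-1\right) 0 = 0$)
$r = -30$
$C{\left(I,V \right)} = -30$
$a = 0$ ($a = \left(-5\right) 0 \cdot 0 = 0 \cdot 0 = 0$)
$a C{\left(3,U \right)} = 0 \left(-30\right) = 0$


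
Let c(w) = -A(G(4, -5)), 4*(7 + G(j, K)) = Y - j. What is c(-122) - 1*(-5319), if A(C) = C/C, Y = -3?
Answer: 5318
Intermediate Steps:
G(j, K) = -31/4 - j/4 (G(j, K) = -7 + (-3 - j)/4 = -7 + (-¾ - j/4) = -31/4 - j/4)
A(C) = 1
c(w) = -1 (c(w) = -1*1 = -1)
c(-122) - 1*(-5319) = -1 - 1*(-5319) = -1 + 5319 = 5318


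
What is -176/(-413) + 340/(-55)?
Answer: -26148/4543 ≈ -5.7557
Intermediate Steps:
-176/(-413) + 340/(-55) = -176*(-1/413) + 340*(-1/55) = 176/413 - 68/11 = -26148/4543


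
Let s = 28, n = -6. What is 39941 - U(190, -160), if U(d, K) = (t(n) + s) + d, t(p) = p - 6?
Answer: 39735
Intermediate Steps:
t(p) = -6 + p
U(d, K) = 16 + d (U(d, K) = ((-6 - 6) + 28) + d = (-12 + 28) + d = 16 + d)
39941 - U(190, -160) = 39941 - (16 + 190) = 39941 - 1*206 = 39941 - 206 = 39735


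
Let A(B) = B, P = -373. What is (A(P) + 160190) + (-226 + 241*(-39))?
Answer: 150192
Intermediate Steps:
(A(P) + 160190) + (-226 + 241*(-39)) = (-373 + 160190) + (-226 + 241*(-39)) = 159817 + (-226 - 9399) = 159817 - 9625 = 150192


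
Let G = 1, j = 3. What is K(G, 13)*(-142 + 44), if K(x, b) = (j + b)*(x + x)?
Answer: -3136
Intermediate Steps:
K(x, b) = 2*x*(3 + b) (K(x, b) = (3 + b)*(x + x) = (3 + b)*(2*x) = 2*x*(3 + b))
K(G, 13)*(-142 + 44) = (2*1*(3 + 13))*(-142 + 44) = (2*1*16)*(-98) = 32*(-98) = -3136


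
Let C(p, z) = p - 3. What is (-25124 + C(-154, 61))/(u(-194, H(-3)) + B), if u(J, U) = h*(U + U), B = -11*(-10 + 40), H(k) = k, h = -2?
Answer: 159/2 ≈ 79.500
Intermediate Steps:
C(p, z) = -3 + p
B = -330 (B = -11*30 = -330)
u(J, U) = -4*U (u(J, U) = -2*(U + U) = -4*U)
(-25124 + C(-154, 61))/(u(-194, H(-3)) + B) = (-25124 + (-3 - 154))/(-4*(-3) - 330) = (-25124 - 157)/(12 - 330) = -25281/(-318) = -25281*(-1/318) = 159/2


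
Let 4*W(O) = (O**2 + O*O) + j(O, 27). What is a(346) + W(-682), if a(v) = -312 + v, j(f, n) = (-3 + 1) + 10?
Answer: 232598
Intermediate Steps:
j(f, n) = 8 (j(f, n) = -2 + 10 = 8)
W(O) = 2 + O**2/2 (W(O) = ((O**2 + O*O) + 8)/4 = ((O**2 + O**2) + 8)/4 = (2*O**2 + 8)/4 = (8 + 2*O**2)/4 = 2 + O**2/2)
a(346) + W(-682) = (-312 + 346) + (2 + (1/2)*(-682)**2) = 34 + (2 + (1/2)*465124) = 34 + (2 + 232562) = 34 + 232564 = 232598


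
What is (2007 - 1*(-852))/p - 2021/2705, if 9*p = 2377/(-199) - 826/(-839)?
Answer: -11624577079664/4949957945 ≈ -2348.4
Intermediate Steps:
p = -1829929/1502649 (p = (2377/(-199) - 826/(-839))/9 = (2377*(-1/199) - 826*(-1/839))/9 = (-2377/199 + 826/839)/9 = (⅑)*(-1829929/166961) = -1829929/1502649 ≈ -1.2178)
(2007 - 1*(-852))/p - 2021/2705 = (2007 - 1*(-852))/(-1829929/1502649) - 2021/2705 = (2007 + 852)*(-1502649/1829929) - 2021*1/2705 = 2859*(-1502649/1829929) - 2021/2705 = -4296073491/1829929 - 2021/2705 = -11624577079664/4949957945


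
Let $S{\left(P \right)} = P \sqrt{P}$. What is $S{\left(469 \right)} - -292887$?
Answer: $292887 + 469 \sqrt{469} \approx 3.0304 \cdot 10^{5}$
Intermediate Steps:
$S{\left(P \right)} = P^{\frac{3}{2}}$
$S{\left(469 \right)} - -292887 = 469^{\frac{3}{2}} - -292887 = 469 \sqrt{469} + 292887 = 292887 + 469 \sqrt{469}$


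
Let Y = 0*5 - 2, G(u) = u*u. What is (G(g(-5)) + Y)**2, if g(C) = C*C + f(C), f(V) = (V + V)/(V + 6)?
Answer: 49729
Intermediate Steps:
f(V) = 2*V/(6 + V) (f(V) = (2*V)/(6 + V) = 2*V/(6 + V))
g(C) = C**2 + 2*C/(6 + C) (g(C) = C*C + 2*C/(6 + C) = C**2 + 2*C/(6 + C))
G(u) = u**2
Y = -2 (Y = 0 - 2 = -2)
(G(g(-5)) + Y)**2 = ((-5*(2 - 5*(6 - 5))/(6 - 5))**2 - 2)**2 = ((-5*(2 - 5*1)/1)**2 - 2)**2 = ((-5*1*(2 - 5))**2 - 2)**2 = ((-5*1*(-3))**2 - 2)**2 = (15**2 - 2)**2 = (225 - 2)**2 = 223**2 = 49729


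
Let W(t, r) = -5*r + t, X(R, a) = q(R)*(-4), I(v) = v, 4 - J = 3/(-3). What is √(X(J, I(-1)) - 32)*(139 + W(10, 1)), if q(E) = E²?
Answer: 288*I*√33 ≈ 1654.4*I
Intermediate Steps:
J = 5 (J = 4 - 3/(-3) = 4 - 3*(-1)/3 = 4 - 1*(-1) = 4 + 1 = 5)
X(R, a) = -4*R² (X(R, a) = R²*(-4) = -4*R²)
W(t, r) = t - 5*r
√(X(J, I(-1)) - 32)*(139 + W(10, 1)) = √(-4*5² - 32)*(139 + (10 - 5*1)) = √(-4*25 - 32)*(139 + (10 - 5)) = √(-100 - 32)*(139 + 5) = √(-132)*144 = (2*I*√33)*144 = 288*I*√33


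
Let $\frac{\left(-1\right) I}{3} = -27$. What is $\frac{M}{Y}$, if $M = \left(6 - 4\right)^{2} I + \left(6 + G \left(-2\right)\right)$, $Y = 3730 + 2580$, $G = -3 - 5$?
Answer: $\frac{173}{3155} \approx 0.054834$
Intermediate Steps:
$I = 81$ ($I = \left(-3\right) \left(-27\right) = 81$)
$G = -8$ ($G = -3 - 5 = -8$)
$Y = 6310$
$M = 346$ ($M = \left(6 - 4\right)^{2} \cdot 81 + \left(6 - -16\right) = 2^{2} \cdot 81 + \left(6 + 16\right) = 4 \cdot 81 + 22 = 324 + 22 = 346$)
$\frac{M}{Y} = \frac{346}{6310} = 346 \cdot \frac{1}{6310} = \frac{173}{3155}$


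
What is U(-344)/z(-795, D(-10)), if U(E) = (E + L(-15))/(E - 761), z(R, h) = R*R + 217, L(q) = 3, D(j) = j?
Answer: 341/698627410 ≈ 4.8810e-7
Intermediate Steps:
z(R, h) = 217 + R² (z(R, h) = R² + 217 = 217 + R²)
U(E) = (3 + E)/(-761 + E) (U(E) = (E + 3)/(E - 761) = (3 + E)/(-761 + E))
U(-344)/z(-795, D(-10)) = ((3 - 344)/(-761 - 344))/(217 + (-795)²) = (-341/(-1105))/(217 + 632025) = -1/1105*(-341)/632242 = (341/1105)*(1/632242) = 341/698627410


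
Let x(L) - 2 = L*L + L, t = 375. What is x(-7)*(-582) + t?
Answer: -25233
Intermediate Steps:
x(L) = 2 + L + L² (x(L) = 2 + (L*L + L) = 2 + (L² + L) = 2 + (L + L²) = 2 + L + L²)
x(-7)*(-582) + t = (2 - 7 + (-7)²)*(-582) + 375 = (2 - 7 + 49)*(-582) + 375 = 44*(-582) + 375 = -25608 + 375 = -25233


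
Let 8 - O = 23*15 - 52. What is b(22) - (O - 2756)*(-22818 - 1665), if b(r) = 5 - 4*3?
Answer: -74452810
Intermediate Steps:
O = -285 (O = 8 - (23*15 - 52) = 8 - (345 - 52) = 8 - 1*293 = 8 - 293 = -285)
b(r) = -7 (b(r) = 5 - 12 = -7)
b(22) - (O - 2756)*(-22818 - 1665) = -7 - (-285 - 2756)*(-22818 - 1665) = -7 - (-3041)*(-24483) = -7 - 1*74452803 = -7 - 74452803 = -74452810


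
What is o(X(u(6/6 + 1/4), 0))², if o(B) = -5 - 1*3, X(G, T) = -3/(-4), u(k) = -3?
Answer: 64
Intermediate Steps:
X(G, T) = ¾ (X(G, T) = -3*(-¼) = ¾)
o(B) = -8 (o(B) = -5 - 3 = -8)
o(X(u(6/6 + 1/4), 0))² = (-8)² = 64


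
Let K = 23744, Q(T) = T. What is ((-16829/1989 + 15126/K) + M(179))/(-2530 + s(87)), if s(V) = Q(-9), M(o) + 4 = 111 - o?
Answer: 1884916457/59954442912 ≈ 0.031439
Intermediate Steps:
M(o) = 107 - o (M(o) = -4 + (111 - o) = 107 - o)
s(V) = -9
((-16829/1989 + 15126/K) + M(179))/(-2530 + s(87)) = ((-16829/1989 + 15126/23744) + (107 - 1*179))/(-2530 - 9) = ((-16829*1/1989 + 15126*(1/23744)) + (107 - 179))/(-2539) = ((-16829/1989 + 7563/11872) - 72)*(-1/2539) = (-184751081/23613408 - 72)*(-1/2539) = -1884916457/23613408*(-1/2539) = 1884916457/59954442912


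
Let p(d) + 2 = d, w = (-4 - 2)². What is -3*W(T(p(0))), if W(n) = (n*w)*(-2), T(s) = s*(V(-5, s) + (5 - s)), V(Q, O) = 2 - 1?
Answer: -3456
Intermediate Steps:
w = 36 (w = (-6)² = 36)
p(d) = -2 + d
V(Q, O) = 1
T(s) = s*(6 - s) (T(s) = s*(1 + (5 - s)) = s*(6 - s))
W(n) = -72*n (W(n) = (n*36)*(-2) = (36*n)*(-2) = -72*n)
-3*W(T(p(0))) = -(-216)*(-2 + 0)*(6 - (-2 + 0)) = -(-216)*(-2*(6 - 1*(-2))) = -(-216)*(-2*(6 + 2)) = -(-216)*(-2*8) = -(-216)*(-16) = -3*1152 = -3456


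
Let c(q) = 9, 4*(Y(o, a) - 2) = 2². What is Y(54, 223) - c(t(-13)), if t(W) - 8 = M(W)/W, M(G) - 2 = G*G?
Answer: -6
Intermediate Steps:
M(G) = 2 + G² (M(G) = 2 + G*G = 2 + G²)
Y(o, a) = 3 (Y(o, a) = 2 + (¼)*2² = 2 + (¼)*4 = 2 + 1 = 3)
t(W) = 8 + (2 + W²)/W
Y(54, 223) - c(t(-13)) = 3 - 1*9 = 3 - 9 = -6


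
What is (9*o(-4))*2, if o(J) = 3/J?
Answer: -27/2 ≈ -13.500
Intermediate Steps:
(9*o(-4))*2 = (9*(3/(-4)))*2 = (9*(3*(-¼)))*2 = (9*(-¾))*2 = -27/4*2 = -27/2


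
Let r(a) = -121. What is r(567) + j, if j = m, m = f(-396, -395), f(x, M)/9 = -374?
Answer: -3487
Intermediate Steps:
f(x, M) = -3366 (f(x, M) = 9*(-374) = -3366)
m = -3366
j = -3366
r(567) + j = -121 - 3366 = -3487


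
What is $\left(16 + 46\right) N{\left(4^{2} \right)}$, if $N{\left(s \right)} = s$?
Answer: $992$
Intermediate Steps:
$\left(16 + 46\right) N{\left(4^{2} \right)} = \left(16 + 46\right) 4^{2} = 62 \cdot 16 = 992$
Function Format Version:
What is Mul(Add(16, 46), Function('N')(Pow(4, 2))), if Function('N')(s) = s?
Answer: 992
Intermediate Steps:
Mul(Add(16, 46), Function('N')(Pow(4, 2))) = Mul(Add(16, 46), Pow(4, 2)) = Mul(62, 16) = 992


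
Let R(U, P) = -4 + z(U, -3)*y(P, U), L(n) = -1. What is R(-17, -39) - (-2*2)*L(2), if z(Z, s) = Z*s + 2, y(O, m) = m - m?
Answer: -8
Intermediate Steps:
y(O, m) = 0
z(Z, s) = 2 + Z*s
R(U, P) = -4 (R(U, P) = -4 + (2 + U*(-3))*0 = -4 + (2 - 3*U)*0 = -4 + 0 = -4)
R(-17, -39) - (-2*2)*L(2) = -4 - (-2*2)*(-1) = -4 - (-4)*(-1) = -4 - 1*4 = -4 - 4 = -8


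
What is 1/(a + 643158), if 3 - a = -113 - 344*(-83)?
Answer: 1/614722 ≈ 1.6268e-6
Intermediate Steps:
a = -28436 (a = 3 - (-113 - 344*(-83)) = 3 - (-113 + 28552) = 3 - 1*28439 = 3 - 28439 = -28436)
1/(a + 643158) = 1/(-28436 + 643158) = 1/614722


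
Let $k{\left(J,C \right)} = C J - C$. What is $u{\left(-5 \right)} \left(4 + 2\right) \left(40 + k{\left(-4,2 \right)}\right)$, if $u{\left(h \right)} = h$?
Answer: $-900$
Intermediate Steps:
$k{\left(J,C \right)} = - C + C J$
$u{\left(-5 \right)} \left(4 + 2\right) \left(40 + k{\left(-4,2 \right)}\right) = - 5 \left(4 + 2\right) \left(40 + 2 \left(-1 - 4\right)\right) = \left(-5\right) 6 \left(40 + 2 \left(-5\right)\right) = - 30 \left(40 - 10\right) = \left(-30\right) 30 = -900$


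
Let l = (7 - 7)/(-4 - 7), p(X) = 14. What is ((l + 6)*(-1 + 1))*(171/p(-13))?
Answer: 0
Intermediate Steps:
l = 0 (l = 0/(-11) = 0*(-1/11) = 0)
((l + 6)*(-1 + 1))*(171/p(-13)) = ((0 + 6)*(-1 + 1))*(171/14) = (6*0)*(171*(1/14)) = 0*(171/14) = 0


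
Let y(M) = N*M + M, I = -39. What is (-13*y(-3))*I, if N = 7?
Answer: -12168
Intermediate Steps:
y(M) = 8*M (y(M) = 7*M + M = 8*M)
(-13*y(-3))*I = -104*(-3)*(-39) = -13*(-24)*(-39) = 312*(-39) = -12168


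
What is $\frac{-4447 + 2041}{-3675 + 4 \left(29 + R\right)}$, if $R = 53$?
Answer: $\frac{2406}{3347} \approx 0.71885$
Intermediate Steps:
$\frac{-4447 + 2041}{-3675 + 4 \left(29 + R\right)} = \frac{-4447 + 2041}{-3675 + 4 \left(29 + 53\right)} = - \frac{2406}{-3675 + 4 \cdot 82} = - \frac{2406}{-3675 + 328} = - \frac{2406}{-3347} = \left(-2406\right) \left(- \frac{1}{3347}\right) = \frac{2406}{3347}$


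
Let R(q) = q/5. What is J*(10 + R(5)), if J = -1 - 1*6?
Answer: -77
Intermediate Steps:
J = -7 (J = -1 - 6 = -7)
R(q) = q/5 (R(q) = q*(⅕) = q/5)
J*(10 + R(5)) = -7*(10 + (⅕)*5) = -7*(10 + 1) = -7*11 = -77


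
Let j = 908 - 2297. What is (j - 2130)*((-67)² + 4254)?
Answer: -30766617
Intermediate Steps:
j = -1389
(j - 2130)*((-67)² + 4254) = (-1389 - 2130)*((-67)² + 4254) = -3519*(4489 + 4254) = -3519*8743 = -30766617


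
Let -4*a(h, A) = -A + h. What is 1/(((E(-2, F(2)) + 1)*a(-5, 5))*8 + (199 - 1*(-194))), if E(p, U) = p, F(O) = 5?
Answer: 1/373 ≈ 0.0026810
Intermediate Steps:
a(h, A) = -h/4 + A/4 (a(h, A) = -(-A + h)/4 = -(h - A)/4 = -h/4 + A/4)
1/(((E(-2, F(2)) + 1)*a(-5, 5))*8 + (199 - 1*(-194))) = 1/(((-2 + 1)*(-1/4*(-5) + (1/4)*5))*8 + (199 - 1*(-194))) = 1/(-(5/4 + 5/4)*8 + (199 + 194)) = 1/(-1*5/2*8 + 393) = 1/(-5/2*8 + 393) = 1/(-20 + 393) = 1/373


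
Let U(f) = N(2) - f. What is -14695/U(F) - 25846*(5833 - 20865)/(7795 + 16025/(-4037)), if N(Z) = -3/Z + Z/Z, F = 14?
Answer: 23204622456178/456059655 ≈ 50881.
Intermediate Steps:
N(Z) = 1 - 3/Z (N(Z) = -3/Z + 1 = 1 - 3/Z)
U(f) = -½ - f (U(f) = (-3 + 2)/2 - f = (½)*(-1) - f = -½ - f)
-14695/U(F) - 25846*(5833 - 20865)/(7795 + 16025/(-4037)) = -14695/(-½ - 1*14) - 25846*(5833 - 20865)/(7795 + 16025/(-4037)) = -14695/(-½ - 14) - 25846*(-15032/(7795 + 16025*(-1/4037))) = -14695/(-29/2) - 25846*(-15032/(7795 - 16025/4037)) = -14695*(-2/29) - 25846/((31452390/4037)*(-1/15032)) = 29390/29 - 25846/(-15726195/30342092) = 29390/29 - 25846*(-30342092/15726195) = 29390/29 + 784221709832/15726195 = 23204622456178/456059655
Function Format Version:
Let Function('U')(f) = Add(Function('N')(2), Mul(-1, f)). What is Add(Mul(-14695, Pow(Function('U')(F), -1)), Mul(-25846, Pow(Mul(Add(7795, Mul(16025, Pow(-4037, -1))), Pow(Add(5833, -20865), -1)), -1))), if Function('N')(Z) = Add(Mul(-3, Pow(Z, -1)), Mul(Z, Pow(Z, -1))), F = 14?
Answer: Rational(23204622456178, 456059655) ≈ 50881.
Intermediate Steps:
Function('N')(Z) = Add(1, Mul(-3, Pow(Z, -1))) (Function('N')(Z) = Add(Mul(-3, Pow(Z, -1)), 1) = Add(1, Mul(-3, Pow(Z, -1))))
Function('U')(f) = Add(Rational(-1, 2), Mul(-1, f)) (Function('U')(f) = Add(Mul(Pow(2, -1), Add(-3, 2)), Mul(-1, f)) = Add(Mul(Rational(1, 2), -1), Mul(-1, f)) = Add(Rational(-1, 2), Mul(-1, f)))
Add(Mul(-14695, Pow(Function('U')(F), -1)), Mul(-25846, Pow(Mul(Add(7795, Mul(16025, Pow(-4037, -1))), Pow(Add(5833, -20865), -1)), -1))) = Add(Mul(-14695, Pow(Add(Rational(-1, 2), Mul(-1, 14)), -1)), Mul(-25846, Pow(Mul(Add(7795, Mul(16025, Pow(-4037, -1))), Pow(Add(5833, -20865), -1)), -1))) = Add(Mul(-14695, Pow(Add(Rational(-1, 2), -14), -1)), Mul(-25846, Pow(Mul(Add(7795, Mul(16025, Rational(-1, 4037))), Pow(-15032, -1)), -1))) = Add(Mul(-14695, Pow(Rational(-29, 2), -1)), Mul(-25846, Pow(Mul(Add(7795, Rational(-16025, 4037)), Rational(-1, 15032)), -1))) = Add(Mul(-14695, Rational(-2, 29)), Mul(-25846, Pow(Mul(Rational(31452390, 4037), Rational(-1, 15032)), -1))) = Add(Rational(29390, 29), Mul(-25846, Pow(Rational(-15726195, 30342092), -1))) = Add(Rational(29390, 29), Mul(-25846, Rational(-30342092, 15726195))) = Add(Rational(29390, 29), Rational(784221709832, 15726195)) = Rational(23204622456178, 456059655)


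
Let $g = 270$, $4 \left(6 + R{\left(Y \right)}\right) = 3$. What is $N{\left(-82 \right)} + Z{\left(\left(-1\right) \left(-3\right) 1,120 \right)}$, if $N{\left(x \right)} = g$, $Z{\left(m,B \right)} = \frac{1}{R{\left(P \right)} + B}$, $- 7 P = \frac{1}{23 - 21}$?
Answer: $\frac{123934}{459} \approx 270.01$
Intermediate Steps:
$P = - \frac{1}{14}$ ($P = - \frac{1}{7 \left(23 - 21\right)} = - \frac{1}{7 \cdot 2} = \left(- \frac{1}{7}\right) \frac{1}{2} = - \frac{1}{14} \approx -0.071429$)
$R{\left(Y \right)} = - \frac{21}{4}$ ($R{\left(Y \right)} = -6 + \frac{1}{4} \cdot 3 = -6 + \frac{3}{4} = - \frac{21}{4}$)
$Z{\left(m,B \right)} = \frac{1}{- \frac{21}{4} + B}$
$N{\left(x \right)} = 270$
$N{\left(-82 \right)} + Z{\left(\left(-1\right) \left(-3\right) 1,120 \right)} = 270 + \frac{4}{-21 + 4 \cdot 120} = 270 + \frac{4}{-21 + 480} = 270 + \frac{4}{459} = \frac{123934}{459}$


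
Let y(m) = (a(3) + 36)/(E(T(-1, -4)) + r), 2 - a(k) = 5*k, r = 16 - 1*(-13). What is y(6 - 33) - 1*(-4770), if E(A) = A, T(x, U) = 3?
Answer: 152663/32 ≈ 4770.7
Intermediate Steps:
r = 29 (r = 16 + 13 = 29)
a(k) = 2 - 5*k
y(m) = 23/32 (y(m) = ((2 - 5*3) + 36)/(3 + 29) = ((2 - 15) + 36)/32 = (-13 + 36)*(1/32) = 23*(1/32) = 23/32)
y(6 - 33) - 1*(-4770) = 23/32 - 1*(-4770) = 23/32 + 4770 = 152663/32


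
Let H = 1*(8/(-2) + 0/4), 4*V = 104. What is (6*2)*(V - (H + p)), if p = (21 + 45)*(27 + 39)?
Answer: -51912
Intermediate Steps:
V = 26 (V = (1/4)*104 = 26)
p = 4356 (p = 66*66 = 4356)
H = -4 (H = 1*(8*(-1/2) + 0*(1/4)) = 1*(-4 + 0) = 1*(-4) = -4)
(6*2)*(V - (H + p)) = (6*2)*(26 - (-4 + 4356)) = 12*(26 - 1*4352) = 12*(26 - 4352) = 12*(-4326) = -51912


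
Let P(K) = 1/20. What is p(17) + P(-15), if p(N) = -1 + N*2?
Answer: 661/20 ≈ 33.050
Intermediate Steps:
P(K) = 1/20
p(N) = -1 + 2*N
p(17) + P(-15) = (-1 + 2*17) + 1/20 = (-1 + 34) + 1/20 = 33 + 1/20 = 661/20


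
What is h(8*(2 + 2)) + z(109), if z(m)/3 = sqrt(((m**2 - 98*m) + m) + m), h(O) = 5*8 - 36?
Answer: 4 + 3*sqrt(1417) ≈ 116.93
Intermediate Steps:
h(O) = 4 (h(O) = 40 - 36 = 4)
z(m) = 3*sqrt(m**2 - 96*m) (z(m) = 3*sqrt(((m**2 - 98*m) + m) + m) = 3*sqrt((m**2 - 97*m) + m) = 3*sqrt(m**2 - 96*m))
h(8*(2 + 2)) + z(109) = 4 + 3*sqrt(109*(-96 + 109)) = 4 + 3*sqrt(109*13) = 4 + 3*sqrt(1417)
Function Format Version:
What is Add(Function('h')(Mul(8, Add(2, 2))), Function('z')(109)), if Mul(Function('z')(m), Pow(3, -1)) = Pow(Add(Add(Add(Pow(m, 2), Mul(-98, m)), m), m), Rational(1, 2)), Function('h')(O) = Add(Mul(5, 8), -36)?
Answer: Add(4, Mul(3, Pow(1417, Rational(1, 2)))) ≈ 116.93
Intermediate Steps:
Function('h')(O) = 4 (Function('h')(O) = Add(40, -36) = 4)
Function('z')(m) = Mul(3, Pow(Add(Pow(m, 2), Mul(-96, m)), Rational(1, 2))) (Function('z')(m) = Mul(3, Pow(Add(Add(Add(Pow(m, 2), Mul(-98, m)), m), m), Rational(1, 2))) = Mul(3, Pow(Add(Add(Pow(m, 2), Mul(-97, m)), m), Rational(1, 2))) = Mul(3, Pow(Add(Pow(m, 2), Mul(-96, m)), Rational(1, 2))))
Add(Function('h')(Mul(8, Add(2, 2))), Function('z')(109)) = Add(4, Mul(3, Pow(Mul(109, Add(-96, 109)), Rational(1, 2)))) = Add(4, Mul(3, Pow(Mul(109, 13), Rational(1, 2)))) = Add(4, Mul(3, Pow(1417, Rational(1, 2))))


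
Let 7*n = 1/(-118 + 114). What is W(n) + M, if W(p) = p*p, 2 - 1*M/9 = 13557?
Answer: -95644079/784 ≈ -1.2200e+5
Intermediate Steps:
M = -121995 (M = 18 - 9*13557 = 18 - 122013 = -121995)
n = -1/28 (n = 1/(7*(-118 + 114)) = (⅐)/(-4) = (⅐)*(-¼) = -1/28 ≈ -0.035714)
W(p) = p²
W(n) + M = (-1/28)² - 121995 = 1/784 - 121995 = -95644079/784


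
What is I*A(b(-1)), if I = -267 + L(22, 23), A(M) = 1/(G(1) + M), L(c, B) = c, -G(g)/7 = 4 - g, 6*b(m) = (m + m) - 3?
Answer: 1470/131 ≈ 11.221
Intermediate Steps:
b(m) = -½ + m/3 (b(m) = ((m + m) - 3)/6 = (2*m - 3)/6 = (-3 + 2*m)/6 = -½ + m/3)
G(g) = -28 + 7*g (G(g) = -7*(4 - g) = -28 + 7*g)
A(M) = 1/(-21 + M) (A(M) = 1/((-28 + 7*1) + M) = 1/((-28 + 7) + M) = 1/(-21 + M))
I = -245 (I = -267 + 22 = -245)
I*A(b(-1)) = -245/(-21 + (-½ + (⅓)*(-1))) = -245/(-21 + (-½ - ⅓)) = -245/(-21 - ⅚) = -245/(-131/6) = -245*(-6/131) = 1470/131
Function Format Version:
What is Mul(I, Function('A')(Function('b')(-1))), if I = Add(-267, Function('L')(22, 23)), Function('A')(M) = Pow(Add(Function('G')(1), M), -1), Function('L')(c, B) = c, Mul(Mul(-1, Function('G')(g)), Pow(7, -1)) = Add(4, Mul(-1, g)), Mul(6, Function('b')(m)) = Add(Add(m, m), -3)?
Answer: Rational(1470, 131) ≈ 11.221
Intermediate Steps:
Function('b')(m) = Add(Rational(-1, 2), Mul(Rational(1, 3), m)) (Function('b')(m) = Mul(Rational(1, 6), Add(Add(m, m), -3)) = Mul(Rational(1, 6), Add(Mul(2, m), -3)) = Mul(Rational(1, 6), Add(-3, Mul(2, m))) = Add(Rational(-1, 2), Mul(Rational(1, 3), m)))
Function('G')(g) = Add(-28, Mul(7, g)) (Function('G')(g) = Mul(-7, Add(4, Mul(-1, g))) = Add(-28, Mul(7, g)))
Function('A')(M) = Pow(Add(-21, M), -1) (Function('A')(M) = Pow(Add(Add(-28, Mul(7, 1)), M), -1) = Pow(Add(Add(-28, 7), M), -1) = Pow(Add(-21, M), -1))
I = -245 (I = Add(-267, 22) = -245)
Mul(I, Function('A')(Function('b')(-1))) = Mul(-245, Pow(Add(-21, Add(Rational(-1, 2), Mul(Rational(1, 3), -1))), -1)) = Mul(-245, Pow(Add(-21, Add(Rational(-1, 2), Rational(-1, 3))), -1)) = Mul(-245, Pow(Add(-21, Rational(-5, 6)), -1)) = Mul(-245, Pow(Rational(-131, 6), -1)) = Mul(-245, Rational(-6, 131)) = Rational(1470, 131)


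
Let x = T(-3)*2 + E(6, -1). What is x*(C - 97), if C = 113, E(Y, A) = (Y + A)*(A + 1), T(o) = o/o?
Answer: 32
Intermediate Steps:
T(o) = 1
E(Y, A) = (1 + A)*(A + Y) (E(Y, A) = (A + Y)*(1 + A) = (1 + A)*(A + Y))
x = 2 (x = 1*2 + (-1 + 6 + (-1)**2 - 1*6) = 2 + (-1 + 6 + 1 - 6) = 2 + 0 = 2)
x*(C - 97) = 2*(113 - 97) = 2*16 = 32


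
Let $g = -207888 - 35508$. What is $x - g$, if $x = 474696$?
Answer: $718092$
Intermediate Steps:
$g = -243396$ ($g = -207888 - 35508 = -243396$)
$x - g = 474696 - -243396 = 474696 + 243396 = 718092$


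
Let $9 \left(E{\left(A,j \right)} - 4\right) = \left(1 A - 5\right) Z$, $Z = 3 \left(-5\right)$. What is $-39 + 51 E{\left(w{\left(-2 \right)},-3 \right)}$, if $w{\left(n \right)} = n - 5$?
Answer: $1185$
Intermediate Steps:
$w{\left(n \right)} = -5 + n$
$Z = -15$
$E{\left(A,j \right)} = \frac{37}{3} - \frac{5 A}{3}$ ($E{\left(A,j \right)} = 4 + \frac{\left(1 A - 5\right) \left(-15\right)}{9} = 4 + \frac{\left(A - 5\right) \left(-15\right)}{9} = 4 + \frac{\left(-5 + A\right) \left(-15\right)}{9} = 4 + \frac{75 - 15 A}{9} = 4 - \left(- \frac{25}{3} + \frac{5 A}{3}\right) = \frac{37}{3} - \frac{5 A}{3}$)
$-39 + 51 E{\left(w{\left(-2 \right)},-3 \right)} = -39 + 51 \left(\frac{37}{3} - \frac{5 \left(-5 - 2\right)}{3}\right) = -39 + 51 \left(\frac{37}{3} - - \frac{35}{3}\right) = -39 + 51 \left(\frac{37}{3} + \frac{35}{3}\right) = -39 + 51 \cdot 24 = -39 + 1224 = 1185$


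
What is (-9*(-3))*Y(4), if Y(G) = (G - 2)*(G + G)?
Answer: 432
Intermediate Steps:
Y(G) = 2*G*(-2 + G) (Y(G) = (-2 + G)*(2*G) = 2*G*(-2 + G))
(-9*(-3))*Y(4) = (-9*(-3))*(2*4*(-2 + 4)) = 27*(2*4*2) = 27*16 = 432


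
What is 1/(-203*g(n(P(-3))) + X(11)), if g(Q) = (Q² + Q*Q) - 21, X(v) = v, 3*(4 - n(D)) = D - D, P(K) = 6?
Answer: -1/2222 ≈ -0.00045004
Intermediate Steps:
n(D) = 4 (n(D) = 4 - (D - D)/3 = 4 - ⅓*0 = 4 + 0 = 4)
g(Q) = -21 + 2*Q² (g(Q) = (Q² + Q²) - 21 = 2*Q² - 21 = -21 + 2*Q²)
1/(-203*g(n(P(-3))) + X(11)) = 1/(-203*(-21 + 2*4²) + 11) = 1/(-203*(-21 + 2*16) + 11) = 1/(-203*(-21 + 32) + 11) = 1/(-203*11 + 11) = 1/(-2233 + 11) = 1/(-2222) = -1/2222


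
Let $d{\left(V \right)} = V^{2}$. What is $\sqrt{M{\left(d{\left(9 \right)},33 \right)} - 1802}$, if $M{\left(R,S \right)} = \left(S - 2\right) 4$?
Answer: $i \sqrt{1678} \approx 40.963 i$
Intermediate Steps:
$M{\left(R,S \right)} = -8 + 4 S$ ($M{\left(R,S \right)} = \left(-2 + S\right) 4 = -8 + 4 S$)
$\sqrt{M{\left(d{\left(9 \right)},33 \right)} - 1802} = \sqrt{\left(-8 + 4 \cdot 33\right) - 1802} = \sqrt{\left(-8 + 132\right) - 1802} = \sqrt{124 - 1802} = \sqrt{-1678} = i \sqrt{1678}$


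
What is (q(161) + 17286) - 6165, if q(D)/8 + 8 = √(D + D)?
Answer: 11057 + 8*√322 ≈ 11201.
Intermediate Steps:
q(D) = -64 + 8*√2*√D (q(D) = -64 + 8*√(D + D) = -64 + 8*√(2*D) = -64 + 8*(√2*√D) = -64 + 8*√2*√D)
(q(161) + 17286) - 6165 = ((-64 + 8*√2*√161) + 17286) - 6165 = ((-64 + 8*√322) + 17286) - 6165 = (17222 + 8*√322) - 6165 = 11057 + 8*√322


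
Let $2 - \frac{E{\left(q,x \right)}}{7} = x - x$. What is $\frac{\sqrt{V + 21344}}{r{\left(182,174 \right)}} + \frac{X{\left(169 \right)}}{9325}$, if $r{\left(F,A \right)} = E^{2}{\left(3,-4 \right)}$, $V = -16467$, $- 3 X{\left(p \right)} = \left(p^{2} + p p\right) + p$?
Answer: $- \frac{19097}{9325} + \frac{\sqrt{4877}}{196} \approx -1.6916$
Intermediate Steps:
$X{\left(p \right)} = - \frac{2 p^{2}}{3} - \frac{p}{3}$ ($X{\left(p \right)} = - \frac{\left(p^{2} + p p\right) + p}{3} = - \frac{\left(p^{2} + p^{2}\right) + p}{3} = - \frac{2 p^{2} + p}{3} = - \frac{p + 2 p^{2}}{3} = - \frac{2 p^{2}}{3} - \frac{p}{3}$)
$E{\left(q,x \right)} = 14$ ($E{\left(q,x \right)} = 14 - 7 \left(x - x\right) = 14 - 0 = 14 + 0 = 14$)
$r{\left(F,A \right)} = 196$ ($r{\left(F,A \right)} = 14^{2} = 196$)
$\frac{\sqrt{V + 21344}}{r{\left(182,174 \right)}} + \frac{X{\left(169 \right)}}{9325} = \frac{\sqrt{-16467 + 21344}}{196} + \frac{\left(- \frac{1}{3}\right) 169 \left(1 + 2 \cdot 169\right)}{9325} = \sqrt{4877} \cdot \frac{1}{196} + \left(- \frac{1}{3}\right) 169 \left(1 + 338\right) \frac{1}{9325} = \frac{\sqrt{4877}}{196} + \left(- \frac{1}{3}\right) 169 \cdot 339 \cdot \frac{1}{9325} = \frac{\sqrt{4877}}{196} - \frac{19097}{9325} = - \frac{19097}{9325} + \frac{\sqrt{4877}}{196}$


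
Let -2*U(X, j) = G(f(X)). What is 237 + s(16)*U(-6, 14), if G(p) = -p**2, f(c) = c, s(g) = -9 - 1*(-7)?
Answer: 201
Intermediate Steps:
s(g) = -2 (s(g) = -9 + 7 = -2)
U(X, j) = X**2/2 (U(X, j) = -(-1)*X**2/2 = X**2/2)
237 + s(16)*U(-6, 14) = 237 - (-6)**2 = 237 - 36 = 201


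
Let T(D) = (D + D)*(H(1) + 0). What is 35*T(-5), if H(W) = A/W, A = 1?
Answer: -350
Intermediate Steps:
H(W) = 1/W
T(D) = 2*D (T(D) = (D + D)*(1/1 + 0) = (2*D)*(1 + 0) = (2*D)*1 = 2*D)
35*T(-5) = 35*(2*(-5)) = 35*(-10) = -350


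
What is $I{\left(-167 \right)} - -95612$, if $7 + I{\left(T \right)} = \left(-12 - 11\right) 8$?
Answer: $95421$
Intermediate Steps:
$I{\left(T \right)} = -191$ ($I{\left(T \right)} = -7 + \left(-12 - 11\right) 8 = -7 - 184 = -191$)
$I{\left(-167 \right)} - -95612 = -191 - -95612 = -191 + 95612 = 95421$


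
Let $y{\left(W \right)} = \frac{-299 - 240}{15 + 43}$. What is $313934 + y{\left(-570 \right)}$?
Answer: $\frac{18207633}{58} \approx 3.1392 \cdot 10^{5}$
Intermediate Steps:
$y{\left(W \right)} = - \frac{539}{58}$
$313934 + y{\left(-570 \right)} = 313934 - \frac{539}{58} = \frac{18207633}{58}$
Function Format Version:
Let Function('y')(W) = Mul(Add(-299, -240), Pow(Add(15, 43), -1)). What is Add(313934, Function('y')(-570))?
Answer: Rational(18207633, 58) ≈ 3.1392e+5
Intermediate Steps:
Function('y')(W) = Rational(-539, 58) (Function('y')(W) = Mul(-539, Pow(58, -1)) = Mul(-539, Rational(1, 58)) = Rational(-539, 58))
Add(313934, Function('y')(-570)) = Add(313934, Rational(-539, 58)) = Rational(18207633, 58)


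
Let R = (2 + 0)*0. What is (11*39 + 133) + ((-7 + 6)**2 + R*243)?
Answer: 563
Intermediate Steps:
R = 0 (R = 2*0 = 0)
(11*39 + 133) + ((-7 + 6)**2 + R*243) = (11*39 + 133) + ((-7 + 6)**2 + 0*243) = (429 + 133) + ((-1)**2 + 0) = 562 + (1 + 0) = 562 + 1 = 563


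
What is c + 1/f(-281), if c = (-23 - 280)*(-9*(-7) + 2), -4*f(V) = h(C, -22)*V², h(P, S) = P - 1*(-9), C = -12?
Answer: -4665410681/236883 ≈ -19695.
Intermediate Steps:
h(P, S) = 9 + P (h(P, S) = P + 9 = 9 + P)
f(V) = 3*V²/4 (f(V) = -(9 - 12)*V²/4 = -(-3)*V²/4 = 3*V²/4)
c = -19695 (c = -303*(63 + 2) = -303*65 = -19695)
c + 1/f(-281) = -19695 + 1/((¾)*(-281)²) = -19695 + 1/((¾)*78961) = -19695 + 1/(236883/4) = -19695 + 4/236883 = -4665410681/236883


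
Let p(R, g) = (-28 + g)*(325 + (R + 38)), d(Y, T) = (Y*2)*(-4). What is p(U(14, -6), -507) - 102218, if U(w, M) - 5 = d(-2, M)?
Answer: -307658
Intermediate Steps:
d(Y, T) = -8*Y (d(Y, T) = (2*Y)*(-4) = -8*Y)
U(w, M) = 21 (U(w, M) = 5 - 8*(-2) = 5 + 16 = 21)
p(R, g) = (-28 + g)*(363 + R) (p(R, g) = (-28 + g)*(325 + (38 + R)) = (-28 + g)*(363 + R))
p(U(14, -6), -507) - 102218 = (-10164 - 28*21 + 363*(-507) + 21*(-507)) - 102218 = (-10164 - 588 - 184041 - 10647) - 102218 = -205440 - 102218 = -307658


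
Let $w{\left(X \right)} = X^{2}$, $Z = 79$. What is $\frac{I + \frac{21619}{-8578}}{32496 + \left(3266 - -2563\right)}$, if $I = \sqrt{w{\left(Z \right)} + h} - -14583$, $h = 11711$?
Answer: $\frac{25014271}{65750370} + \frac{4 \sqrt{1122}}{38325} \approx 0.38394$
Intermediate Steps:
$I = 14583 + 4 \sqrt{1122}$ ($I = \sqrt{79^{2} + 11711} - -14583 = \sqrt{6241 + 11711} + 14583 = \sqrt{17952} + 14583 = 4 \sqrt{1122} + 14583 = 14583 + 4 \sqrt{1122} \approx 14717.0$)
$\frac{I + \frac{21619}{-8578}}{32496 + \left(3266 - -2563\right)} = \frac{\left(14583 + 4 \sqrt{1122}\right) + \frac{21619}{-8578}}{32496 + \left(3266 - -2563\right)} = \frac{\left(14583 + 4 \sqrt{1122}\right) + 21619 \left(- \frac{1}{8578}\right)}{32496 + \left(3266 + 2563\right)} = \frac{\left(14583 + 4 \sqrt{1122}\right) - \frac{21619}{8578}}{32496 + 5829} = \frac{\frac{125071355}{8578} + 4 \sqrt{1122}}{38325} = \left(\frac{125071355}{8578} + 4 \sqrt{1122}\right) \frac{1}{38325} = \frac{25014271}{65750370} + \frac{4 \sqrt{1122}}{38325}$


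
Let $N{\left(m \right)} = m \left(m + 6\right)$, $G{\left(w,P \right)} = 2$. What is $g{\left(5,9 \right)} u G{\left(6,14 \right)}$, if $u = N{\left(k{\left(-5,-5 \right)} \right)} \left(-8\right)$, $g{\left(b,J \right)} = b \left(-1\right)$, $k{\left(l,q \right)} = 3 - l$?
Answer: $8960$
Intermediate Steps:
$N{\left(m \right)} = m \left(6 + m\right)$
$g{\left(b,J \right)} = - b$
$u = -896$ ($u = \left(3 - -5\right) \left(6 + \left(3 - -5\right)\right) \left(-8\right) = \left(3 + 5\right) \left(6 + \left(3 + 5\right)\right) \left(-8\right) = 8 \left(6 + 8\right) \left(-8\right) = 8 \cdot 14 \left(-8\right) = 112 \left(-8\right) = -896$)
$g{\left(5,9 \right)} u G{\left(6,14 \right)} = \left(-1\right) 5 \left(-896\right) 2 = \left(-5\right) \left(-896\right) 2 = 4480 \cdot 2 = 8960$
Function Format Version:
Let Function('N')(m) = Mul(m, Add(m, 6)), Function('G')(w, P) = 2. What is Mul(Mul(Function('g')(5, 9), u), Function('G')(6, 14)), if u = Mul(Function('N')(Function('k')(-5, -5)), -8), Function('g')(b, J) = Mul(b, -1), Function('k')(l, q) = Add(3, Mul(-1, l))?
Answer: 8960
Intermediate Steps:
Function('N')(m) = Mul(m, Add(6, m))
Function('g')(b, J) = Mul(-1, b)
u = -896 (u = Mul(Mul(Add(3, Mul(-1, -5)), Add(6, Add(3, Mul(-1, -5)))), -8) = Mul(Mul(Add(3, 5), Add(6, Add(3, 5))), -8) = Mul(Mul(8, Add(6, 8)), -8) = Mul(Mul(8, 14), -8) = Mul(112, -8) = -896)
Mul(Mul(Function('g')(5, 9), u), Function('G')(6, 14)) = Mul(Mul(Mul(-1, 5), -896), 2) = Mul(Mul(-5, -896), 2) = Mul(4480, 2) = 8960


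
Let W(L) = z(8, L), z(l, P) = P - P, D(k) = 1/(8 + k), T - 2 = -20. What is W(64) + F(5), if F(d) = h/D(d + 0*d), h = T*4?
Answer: -936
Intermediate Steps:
T = -18 (T = 2 - 20 = -18)
z(l, P) = 0
W(L) = 0
h = -72 (h = -18*4 = -72)
F(d) = -576 - 72*d (F(d) = -(576 + 72*d) = -72*(8 + d) = -576 - 72*d)
W(64) + F(5) = 0 + (-576 - 72*5) = 0 + (-576 - 360) = 0 - 936 = -936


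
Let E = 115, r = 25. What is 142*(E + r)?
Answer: 19880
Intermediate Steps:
142*(E + r) = 142*(115 + 25) = 142*140 = 19880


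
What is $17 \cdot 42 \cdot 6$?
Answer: $4284$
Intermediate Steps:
$17 \cdot 42 \cdot 6 = 17 \cdot 252 = 4284$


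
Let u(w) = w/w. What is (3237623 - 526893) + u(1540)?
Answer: 2710731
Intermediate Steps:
u(w) = 1
(3237623 - 526893) + u(1540) = (3237623 - 526893) + 1 = 2710730 + 1 = 2710731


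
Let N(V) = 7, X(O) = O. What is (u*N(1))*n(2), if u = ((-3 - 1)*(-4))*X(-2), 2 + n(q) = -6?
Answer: 1792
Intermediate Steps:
n(q) = -8 (n(q) = -2 - 6 = -8)
u = -32 (u = ((-3 - 1)*(-4))*(-2) = -4*(-4)*(-2) = 16*(-2) = -32)
(u*N(1))*n(2) = -32*7*(-8) = -224*(-8) = 1792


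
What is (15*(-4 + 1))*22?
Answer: -990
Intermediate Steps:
(15*(-4 + 1))*22 = (15*(-3))*22 = -45*22 = -990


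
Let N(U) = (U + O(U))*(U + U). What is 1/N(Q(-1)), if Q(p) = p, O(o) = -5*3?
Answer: 1/32 ≈ 0.031250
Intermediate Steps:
O(o) = -15
N(U) = 2*U*(-15 + U) (N(U) = (U - 15)*(U + U) = (-15 + U)*(2*U) = 2*U*(-15 + U))
1/N(Q(-1)) = 1/(2*(-1)*(-15 - 1)) = 1/(2*(-1)*(-16)) = 1/32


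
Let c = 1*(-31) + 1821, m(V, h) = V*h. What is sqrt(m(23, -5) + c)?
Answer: 5*sqrt(67) ≈ 40.927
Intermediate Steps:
c = 1790 (c = -31 + 1821 = 1790)
sqrt(m(23, -5) + c) = sqrt(23*(-5) + 1790) = sqrt(-115 + 1790) = sqrt(1675) = 5*sqrt(67)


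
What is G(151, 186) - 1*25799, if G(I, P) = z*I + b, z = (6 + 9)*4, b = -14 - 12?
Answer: -16765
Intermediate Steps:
b = -26
z = 60 (z = 15*4 = 60)
G(I, P) = -26 + 60*I (G(I, P) = 60*I - 26 = -26 + 60*I)
G(151, 186) - 1*25799 = (-26 + 60*151) - 1*25799 = (-26 + 9060) - 25799 = 9034 - 25799 = -16765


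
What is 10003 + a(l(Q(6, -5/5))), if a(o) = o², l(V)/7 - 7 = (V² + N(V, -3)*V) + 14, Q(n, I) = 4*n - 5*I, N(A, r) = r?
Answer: 29440628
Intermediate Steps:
Q(n, I) = -5*I + 4*n
l(V) = 147 - 21*V + 7*V² (l(V) = 49 + 7*((V² - 3*V) + 14) = 49 + 7*(14 + V² - 3*V) = 49 + (98 - 21*V + 7*V²) = 147 - 21*V + 7*V²)
10003 + a(l(Q(6, -5/5))) = 10003 + (147 - 21*(-(-25)/5 + 4*6) + 7*(-(-25)/5 + 4*6)²)² = 10003 + (147 - 21*(-(-25)/5 + 24) + 7*(-(-25)/5 + 24)²)² = 10003 + (147 - 21*(-5*(-1) + 24) + 7*(-5*(-1) + 24)²)² = 10003 + (147 - 21*(5 + 24) + 7*(5 + 24)²)² = 10003 + (147 - 21*29 + 7*29²)² = 10003 + (147 - 609 + 7*841)² = 10003 + (147 - 609 + 5887)² = 10003 + 5425² = 10003 + 29430625 = 29440628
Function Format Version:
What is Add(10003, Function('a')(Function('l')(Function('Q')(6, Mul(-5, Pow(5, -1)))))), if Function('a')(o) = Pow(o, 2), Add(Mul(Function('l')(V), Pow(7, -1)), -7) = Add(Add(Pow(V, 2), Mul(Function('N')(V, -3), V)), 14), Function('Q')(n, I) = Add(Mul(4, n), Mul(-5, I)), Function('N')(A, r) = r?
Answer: 29440628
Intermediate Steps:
Function('Q')(n, I) = Add(Mul(-5, I), Mul(4, n))
Function('l')(V) = Add(147, Mul(-21, V), Mul(7, Pow(V, 2))) (Function('l')(V) = Add(49, Mul(7, Add(Add(Pow(V, 2), Mul(-3, V)), 14))) = Add(49, Mul(7, Add(14, Pow(V, 2), Mul(-3, V)))) = Add(49, Add(98, Mul(-21, V), Mul(7, Pow(V, 2)))) = Add(147, Mul(-21, V), Mul(7, Pow(V, 2))))
Add(10003, Function('a')(Function('l')(Function('Q')(6, Mul(-5, Pow(5, -1)))))) = Add(10003, Pow(Add(147, Mul(-21, Add(Mul(-5, Mul(-5, Pow(5, -1))), Mul(4, 6))), Mul(7, Pow(Add(Mul(-5, Mul(-5, Pow(5, -1))), Mul(4, 6)), 2))), 2)) = Add(10003, Pow(Add(147, Mul(-21, Add(Mul(-5, Mul(-5, Rational(1, 5))), 24)), Mul(7, Pow(Add(Mul(-5, Mul(-5, Rational(1, 5))), 24), 2))), 2)) = Add(10003, Pow(Add(147, Mul(-21, Add(Mul(-5, -1), 24)), Mul(7, Pow(Add(Mul(-5, -1), 24), 2))), 2)) = Add(10003, Pow(Add(147, Mul(-21, Add(5, 24)), Mul(7, Pow(Add(5, 24), 2))), 2)) = Add(10003, Pow(Add(147, Mul(-21, 29), Mul(7, Pow(29, 2))), 2)) = Add(10003, Pow(Add(147, -609, Mul(7, 841)), 2)) = Add(10003, Pow(Add(147, -609, 5887), 2)) = Add(10003, Pow(5425, 2)) = Add(10003, 29430625) = 29440628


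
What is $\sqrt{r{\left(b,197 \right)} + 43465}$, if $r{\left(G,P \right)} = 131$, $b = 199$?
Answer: $6 \sqrt{1211} \approx 208.8$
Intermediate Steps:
$\sqrt{r{\left(b,197 \right)} + 43465} = \sqrt{131 + 43465} = \sqrt{43596} = 6 \sqrt{1211}$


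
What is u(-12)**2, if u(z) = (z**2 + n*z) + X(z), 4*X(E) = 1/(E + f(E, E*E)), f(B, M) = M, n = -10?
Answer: 19430408449/278784 ≈ 69697.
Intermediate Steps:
X(E) = 1/(4*(E + E**2)) (X(E) = 1/(4*(E + E*E)) = 1/(4*(E + E**2)))
u(z) = z**2 - 10*z + 1/(4*z*(1 + z)) (u(z) = (z**2 - 10*z) + 1/(4*z*(1 + z)) = z**2 - 10*z + 1/(4*z*(1 + z)))
u(-12)**2 = ((1/4 + (-12)**2*(1 - 12)*(-10 - 12))/((-12)*(1 - 12)))**2 = (-1/12*(1/4 + 144*(-11)*(-22))/(-11))**2 = (-1/12*(-1/11)*(1/4 + 34848))**2 = (-1/12*(-1/11)*139393/4)**2 = (139393/528)**2 = 19430408449/278784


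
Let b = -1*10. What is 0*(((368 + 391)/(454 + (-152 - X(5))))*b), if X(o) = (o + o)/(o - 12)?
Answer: 0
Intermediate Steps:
b = -10
X(o) = 2*o/(-12 + o) (X(o) = (2*o)/(-12 + o) = 2*o/(-12 + o))
0*(((368 + 391)/(454 + (-152 - X(5))))*b) = 0*(((368 + 391)/(454 + (-152 - 2*5/(-12 + 5))))*(-10)) = 0*((759/(454 + (-152 - 2*5/(-7))))*(-10)) = 0*((759/(454 + (-152 - 2*5*(-1)/7)))*(-10)) = 0*((759/(454 + (-152 - 1*(-10/7))))*(-10)) = 0*((759/(454 + (-152 + 10/7)))*(-10)) = 0*((759/(454 - 1054/7))*(-10)) = 0*((759/(2124/7))*(-10)) = 0*((759*(7/2124))*(-10)) = 0*((1771/708)*(-10)) = 0*(-8855/354) = 0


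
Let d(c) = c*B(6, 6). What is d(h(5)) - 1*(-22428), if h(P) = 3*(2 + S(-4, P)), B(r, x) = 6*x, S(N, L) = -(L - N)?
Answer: 21672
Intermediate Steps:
S(N, L) = N - L
h(P) = -6 - 3*P (h(P) = 3*(2 + (-4 - P)) = 3*(-2 - P) = -6 - 3*P)
d(c) = 36*c (d(c) = c*(6*6) = c*36 = 36*c)
d(h(5)) - 1*(-22428) = 36*(-6 - 3*5) - 1*(-22428) = 36*(-6 - 15) + 22428 = 36*(-21) + 22428 = -756 + 22428 = 21672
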